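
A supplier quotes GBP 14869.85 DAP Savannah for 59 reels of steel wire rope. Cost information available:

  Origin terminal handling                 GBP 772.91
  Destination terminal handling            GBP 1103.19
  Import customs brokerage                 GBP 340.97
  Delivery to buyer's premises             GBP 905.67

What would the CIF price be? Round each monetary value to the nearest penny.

CIF price: GBP 12860.99

Not relevant to the conversion: origin terminal — on the seller under both DAP and CIF; already in the DAP price and stays in the CIF price. brokerage — on the buyer under both terms; not part of either seller's price.
From DAP to CIF, the seller no longer bears: destination terminal, delivery.
CIF price = 14869.85 − 1103.19 − 905.67 = 12860.99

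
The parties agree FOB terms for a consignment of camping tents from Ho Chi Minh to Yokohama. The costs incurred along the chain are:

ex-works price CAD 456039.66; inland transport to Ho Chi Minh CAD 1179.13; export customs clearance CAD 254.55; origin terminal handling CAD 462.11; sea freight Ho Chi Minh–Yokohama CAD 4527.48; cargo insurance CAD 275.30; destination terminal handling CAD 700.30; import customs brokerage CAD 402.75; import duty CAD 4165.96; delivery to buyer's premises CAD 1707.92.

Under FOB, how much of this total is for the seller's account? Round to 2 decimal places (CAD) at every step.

Seller's account: CAD 457935.45

FOB: the seller bears costs until goods are on board at the origin port; the buyer bears freight, insurance and all costs thereafter.
Seller's account: goods 456039.66 + inland to port 1179.13 + export clearance 254.55 + origin terminal 462.11 = 457935.45
Buyer's account: freight 4527.48 + insurance 275.30 + destination terminal 700.30 + brokerage 402.75 + duty 4165.96 + delivery 1707.92 = 11779.71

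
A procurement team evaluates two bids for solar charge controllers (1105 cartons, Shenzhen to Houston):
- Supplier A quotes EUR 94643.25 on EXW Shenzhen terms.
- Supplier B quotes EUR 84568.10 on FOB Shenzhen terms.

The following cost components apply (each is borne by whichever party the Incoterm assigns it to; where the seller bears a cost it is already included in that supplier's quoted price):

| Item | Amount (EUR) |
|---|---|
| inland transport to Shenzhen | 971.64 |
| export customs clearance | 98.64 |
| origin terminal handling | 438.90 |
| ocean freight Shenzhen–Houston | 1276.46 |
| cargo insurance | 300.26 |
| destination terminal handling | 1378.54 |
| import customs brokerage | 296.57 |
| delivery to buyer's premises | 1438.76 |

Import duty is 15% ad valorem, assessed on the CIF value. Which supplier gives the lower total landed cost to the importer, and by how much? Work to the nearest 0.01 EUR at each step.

Supplier A (EXW):
CIF value = EXW price + inland to port + export clearance + origin terminal + freight + insurance = 94643.25 + 971.64 + 98.64 + 438.90 + 1276.46 + 300.26 = 97729.15
Import duty = 97729.15 × 15% = 14659.37
Buyer bears (A): 971.64 + 98.64 + 438.90 + 1276.46 + 300.26 + 1378.54 + 296.57 + 1438.76 = 6199.77
Landed cost (A) = invoice 94643.25 + 6199.77 + duty 14659.37 = 115502.39
Supplier B (FOB):
CIF value = FOB price + freight + insurance = 84568.10 + 1276.46 + 300.26 = 86144.82
Import duty = 86144.82 × 15% = 12921.72
Buyer bears (B): 1276.46 + 300.26 + 1378.54 + 296.57 + 1438.76 = 4690.59
Landed cost (B) = invoice 84568.10 + 4690.59 + duty 12921.72 = 102180.41
Difference = |115502.39 − 102180.41| = 13321.98

Supplier B is cheaper by EUR 13321.98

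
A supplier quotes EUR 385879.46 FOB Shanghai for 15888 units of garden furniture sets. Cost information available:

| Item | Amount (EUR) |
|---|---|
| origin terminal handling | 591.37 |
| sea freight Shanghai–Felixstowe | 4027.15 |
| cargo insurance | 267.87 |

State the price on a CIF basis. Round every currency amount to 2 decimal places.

Not relevant to the conversion: origin terminal — on the seller under both FOB and CIF; already in the FOB price and stays in the CIF price.
From FOB to CIF, the seller additionally bears: freight, insurance.
CIF price = 385879.46 + 4027.15 + 267.87 = 390174.48

CIF price: EUR 390174.48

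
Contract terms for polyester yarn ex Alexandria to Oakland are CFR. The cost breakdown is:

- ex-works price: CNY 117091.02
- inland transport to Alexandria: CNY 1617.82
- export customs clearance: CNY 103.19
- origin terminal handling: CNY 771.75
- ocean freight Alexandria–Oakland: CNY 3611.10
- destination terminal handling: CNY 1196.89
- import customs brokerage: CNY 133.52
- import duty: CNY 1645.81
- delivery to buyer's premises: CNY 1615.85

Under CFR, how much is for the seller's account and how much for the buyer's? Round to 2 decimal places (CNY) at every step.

Seller: CNY 123194.88; buyer: CNY 4592.07

CFR: the seller pays costs through ocean freight to the destination port, but not insurance.
Seller's account: goods 117091.02 + inland to port 1617.82 + export clearance 103.19 + origin terminal 771.75 + freight 3611.10 = 123194.88
Buyer's account: destination terminal 1196.89 + brokerage 133.52 + duty 1645.81 + delivery 1615.85 = 4592.07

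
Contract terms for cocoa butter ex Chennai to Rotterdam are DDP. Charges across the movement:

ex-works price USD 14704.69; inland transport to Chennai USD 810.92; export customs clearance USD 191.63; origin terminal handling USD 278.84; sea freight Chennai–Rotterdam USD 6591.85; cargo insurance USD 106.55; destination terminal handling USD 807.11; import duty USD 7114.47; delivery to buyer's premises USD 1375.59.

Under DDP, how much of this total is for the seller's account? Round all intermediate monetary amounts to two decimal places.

Seller's account: USD 31981.65

DDP: the seller bears all costs including import duty.
Seller's account: goods 14704.69 + inland to port 810.92 + export clearance 191.63 + origin terminal 278.84 + freight 6591.85 + insurance 106.55 + destination terminal 807.11 + duty 7114.47 + delivery 1375.59 = 31981.65
Buyer's account: 0.00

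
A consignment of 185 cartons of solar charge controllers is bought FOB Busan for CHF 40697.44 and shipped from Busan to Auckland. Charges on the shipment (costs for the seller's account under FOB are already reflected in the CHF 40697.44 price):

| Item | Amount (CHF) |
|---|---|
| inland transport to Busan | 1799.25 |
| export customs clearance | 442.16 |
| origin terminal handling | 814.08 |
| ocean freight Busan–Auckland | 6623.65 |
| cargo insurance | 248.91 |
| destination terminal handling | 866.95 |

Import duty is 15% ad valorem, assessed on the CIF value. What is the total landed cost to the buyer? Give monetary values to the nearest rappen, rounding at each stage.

Total landed cost: CHF 55572.45

FOB: the seller bears costs until goods are on board at the origin port; the buyer bears freight, insurance and all costs thereafter.
Already in the invoice (seller's account under FOB): inland to port, export clearance, origin terminal — exclude.
CIF value = FOB price + freight + insurance = 40697.44 + 6623.65 + 248.91 = 47570.00
Import duty = 47570.00 × 15% = 7135.50
Buyer bears: freight 6623.65 + insurance 248.91 + destination terminal 866.95 + duty 7135.50 = 14875.01
Landed cost = invoice 40697.44 + 14875.01 = 55572.45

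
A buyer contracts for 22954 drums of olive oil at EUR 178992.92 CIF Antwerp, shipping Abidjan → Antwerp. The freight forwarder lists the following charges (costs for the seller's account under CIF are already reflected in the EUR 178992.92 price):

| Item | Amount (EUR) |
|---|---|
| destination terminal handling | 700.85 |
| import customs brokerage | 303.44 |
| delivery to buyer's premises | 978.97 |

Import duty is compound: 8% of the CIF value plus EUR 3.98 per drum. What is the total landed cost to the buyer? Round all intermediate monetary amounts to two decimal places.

Total landed cost: EUR 286652.53

CIF: the seller pays costs through ocean freight and marine insurance to the destination port.
The CIF price already equals the CIF value: 178992.92
Ad valorem component: 178992.92 × 8% = 14319.43
Specific component: 22954 × 3.98 = 91356.92
Import duty = 14319.43 + 91356.92 = 105676.35
Buyer bears: destination terminal 700.85 + brokerage 303.44 + delivery 978.97 + duty 105676.35 = 107659.61
Landed cost = invoice 178992.92 + 107659.61 = 286652.53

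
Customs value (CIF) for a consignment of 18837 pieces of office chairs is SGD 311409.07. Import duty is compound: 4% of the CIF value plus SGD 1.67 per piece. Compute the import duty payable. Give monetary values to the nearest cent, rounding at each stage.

Ad valorem component: 311409.07 × 4% = 12456.36
Specific component: 18837 × 1.67 = 31457.79
Import duty = 12456.36 + 31457.79 = 43914.15

Import duty: SGD 43914.15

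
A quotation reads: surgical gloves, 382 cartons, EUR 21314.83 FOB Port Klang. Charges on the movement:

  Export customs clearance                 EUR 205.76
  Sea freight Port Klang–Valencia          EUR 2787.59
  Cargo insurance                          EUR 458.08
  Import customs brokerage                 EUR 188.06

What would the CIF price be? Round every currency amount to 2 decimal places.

CIF price: EUR 24560.50

Not relevant to the conversion: export clearance — on the seller under both FOB and CIF; already in the FOB price and stays in the CIF price. brokerage — on the buyer under both terms; not part of either seller's price.
From FOB to CIF, the seller additionally bears: freight, insurance.
CIF price = 21314.83 + 2787.59 + 458.08 = 24560.50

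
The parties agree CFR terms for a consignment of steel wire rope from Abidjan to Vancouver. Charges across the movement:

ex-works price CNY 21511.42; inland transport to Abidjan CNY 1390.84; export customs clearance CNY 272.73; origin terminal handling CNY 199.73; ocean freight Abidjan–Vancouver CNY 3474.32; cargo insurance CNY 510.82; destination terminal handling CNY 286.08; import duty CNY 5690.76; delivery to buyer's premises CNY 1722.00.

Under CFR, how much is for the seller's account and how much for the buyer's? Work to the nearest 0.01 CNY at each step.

Seller: CNY 26849.04; buyer: CNY 8209.66

CFR: the seller pays costs through ocean freight to the destination port, but not insurance.
Seller's account: goods 21511.42 + inland to port 1390.84 + export clearance 272.73 + origin terminal 199.73 + freight 3474.32 = 26849.04
Buyer's account: insurance 510.82 + destination terminal 286.08 + duty 5690.76 + delivery 1722.00 = 8209.66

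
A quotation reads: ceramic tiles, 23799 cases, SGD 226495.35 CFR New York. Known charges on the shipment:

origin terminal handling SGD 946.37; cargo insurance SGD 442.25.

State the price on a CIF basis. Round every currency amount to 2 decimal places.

CIF price: SGD 226937.60

Not relevant to the conversion: origin terminal — on the seller under both CFR and CIF; already in the CFR price and stays in the CIF price.
From CFR to CIF, the seller additionally bears: insurance.
CIF price = 226495.35 + 442.25 = 226937.60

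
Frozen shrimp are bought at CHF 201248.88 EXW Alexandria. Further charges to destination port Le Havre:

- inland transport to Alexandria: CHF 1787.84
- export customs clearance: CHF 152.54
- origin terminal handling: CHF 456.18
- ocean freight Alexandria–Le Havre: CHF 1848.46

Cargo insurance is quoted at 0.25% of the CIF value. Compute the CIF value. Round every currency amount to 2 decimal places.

CIF value: CHF 206008.92

Let C be the CIF value. C = EXW price + pre-shipment costs + freight + 0.25% × C
C − 0.25% × C = 201248.88 + 1787.84 + 152.54 + 456.18 + 1848.46
0.9975 × C = 205493.90
C = 205493.90 / 0.9975 = 206008.92
Insurance premium = 0.25% × 206008.92 = 515.02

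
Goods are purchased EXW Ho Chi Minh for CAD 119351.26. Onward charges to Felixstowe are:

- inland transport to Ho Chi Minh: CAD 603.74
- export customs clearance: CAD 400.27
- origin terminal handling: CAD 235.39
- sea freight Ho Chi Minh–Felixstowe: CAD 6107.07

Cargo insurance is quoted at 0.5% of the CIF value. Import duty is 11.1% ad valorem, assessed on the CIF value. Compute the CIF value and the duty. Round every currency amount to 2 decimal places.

CIF value: CAD 127334.40; import duty: CAD 14134.12

Let C be the CIF value. C = EXW price + pre-shipment costs + freight + 0.5% × C
C − 0.5% × C = 119351.26 + 603.74 + 400.27 + 235.39 + 6107.07
0.995 × C = 126697.73
C = 126697.73 / 0.995 = 127334.40
Insurance premium = 0.5% × 127334.40 = 636.67
Import duty = 127334.40 × 11.1% = 14134.12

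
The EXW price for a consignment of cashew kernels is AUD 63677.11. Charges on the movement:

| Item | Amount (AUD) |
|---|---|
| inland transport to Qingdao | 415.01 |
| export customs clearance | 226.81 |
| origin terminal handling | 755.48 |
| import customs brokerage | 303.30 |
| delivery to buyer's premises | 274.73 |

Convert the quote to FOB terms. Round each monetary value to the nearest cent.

FOB price: AUD 65074.41

Not relevant to the conversion: brokerage, delivery — on the buyer under both terms; not part of either seller's price.
From EXW to FOB, the seller additionally bears: inland to port, export clearance, origin terminal.
FOB price = 63677.11 + 415.01 + 226.81 + 755.48 = 65074.41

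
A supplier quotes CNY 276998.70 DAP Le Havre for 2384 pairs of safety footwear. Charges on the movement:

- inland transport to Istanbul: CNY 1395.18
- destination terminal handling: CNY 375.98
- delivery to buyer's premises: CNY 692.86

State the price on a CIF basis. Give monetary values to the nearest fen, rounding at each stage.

Not relevant to the conversion: inland to port — on the seller under both DAP and CIF; already in the DAP price and stays in the CIF price.
From DAP to CIF, the seller no longer bears: destination terminal, delivery.
CIF price = 276998.70 − 375.98 − 692.86 = 275929.86

CIF price: CNY 275929.86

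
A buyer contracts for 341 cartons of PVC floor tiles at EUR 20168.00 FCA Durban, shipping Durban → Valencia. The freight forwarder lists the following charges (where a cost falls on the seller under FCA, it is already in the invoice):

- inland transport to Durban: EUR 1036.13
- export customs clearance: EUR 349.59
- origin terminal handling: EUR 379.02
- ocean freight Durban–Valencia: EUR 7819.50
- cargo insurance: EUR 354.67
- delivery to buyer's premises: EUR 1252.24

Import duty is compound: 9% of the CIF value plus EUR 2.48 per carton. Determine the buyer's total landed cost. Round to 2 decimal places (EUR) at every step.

FCA: the seller delivers export-cleared goods to the carrier; the buyer bears costs from that point.
Already in the invoice (seller's account under FCA): inland to port, export clearance — exclude.
CIF value = FCA price + origin terminal + freight + insurance = 20168.00 + 379.02 + 7819.50 + 354.67 = 28721.19
Ad valorem component: 28721.19 × 9% = 2584.91
Specific component: 341 × 2.48 = 845.68
Import duty = 2584.91 + 845.68 = 3430.59
Buyer bears: origin terminal 379.02 + freight 7819.50 + insurance 354.67 + delivery 1252.24 + duty 3430.59 = 13236.02
Landed cost = invoice 20168.00 + 13236.02 = 33404.02

Total landed cost: EUR 33404.02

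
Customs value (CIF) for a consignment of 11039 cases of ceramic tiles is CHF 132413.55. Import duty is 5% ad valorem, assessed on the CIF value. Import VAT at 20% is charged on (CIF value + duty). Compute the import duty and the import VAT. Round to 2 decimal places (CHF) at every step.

Import duty = 132413.55 × 5% = 6620.68
VAT base = CIF + duty = 132413.55 + 6620.68 = 139034.23
Import VAT = 139034.23 × 20% = 27806.85

Import duty: CHF 6620.68; import VAT: CHF 27806.85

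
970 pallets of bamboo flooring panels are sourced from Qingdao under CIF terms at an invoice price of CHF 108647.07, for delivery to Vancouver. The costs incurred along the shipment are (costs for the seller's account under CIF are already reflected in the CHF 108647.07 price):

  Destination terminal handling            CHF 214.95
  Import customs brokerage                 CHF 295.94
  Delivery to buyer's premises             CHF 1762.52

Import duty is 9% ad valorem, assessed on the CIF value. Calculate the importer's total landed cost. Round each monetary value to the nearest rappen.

Total landed cost: CHF 120698.72

CIF: the seller pays costs through ocean freight and marine insurance to the destination port.
The CIF price already equals the CIF value: 108647.07
Import duty = 108647.07 × 9% = 9778.24
Buyer bears: destination terminal 214.95 + brokerage 295.94 + delivery 1762.52 + duty 9778.24 = 12051.65
Landed cost = invoice 108647.07 + 12051.65 = 120698.72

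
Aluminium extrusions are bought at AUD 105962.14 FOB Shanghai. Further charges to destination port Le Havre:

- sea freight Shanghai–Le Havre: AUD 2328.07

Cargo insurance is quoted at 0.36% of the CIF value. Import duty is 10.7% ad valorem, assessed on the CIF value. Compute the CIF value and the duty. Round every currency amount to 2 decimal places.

CIF value: AUD 108681.46; import duty: AUD 11628.92

Let C be the CIF value. C = FOB price + freight + 0.36% × C
C − 0.36% × C = 105962.14 + 2328.07
0.9964 × C = 108290.21
C = 108290.21 / 0.9964 = 108681.46
Insurance premium = 0.36% × 108681.46 = 391.25
Import duty = 108681.46 × 10.7% = 11628.92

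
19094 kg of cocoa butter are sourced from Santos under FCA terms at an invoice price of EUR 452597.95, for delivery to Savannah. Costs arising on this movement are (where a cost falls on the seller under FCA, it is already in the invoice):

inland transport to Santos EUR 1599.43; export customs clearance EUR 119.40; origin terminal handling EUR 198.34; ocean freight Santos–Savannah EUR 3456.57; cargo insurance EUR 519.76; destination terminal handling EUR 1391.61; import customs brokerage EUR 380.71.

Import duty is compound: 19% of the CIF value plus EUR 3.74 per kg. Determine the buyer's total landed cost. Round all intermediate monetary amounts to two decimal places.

FCA: the seller delivers export-cleared goods to the carrier; the buyer bears costs from that point.
Already in the invoice (seller's account under FCA): inland to port, export clearance — exclude.
CIF value = FCA price + origin terminal + freight + insurance = 452597.95 + 198.34 + 3456.57 + 519.76 = 456772.62
Ad valorem component: 456772.62 × 19% = 86786.80
Specific component: 19094 × 3.74 = 71411.56
Import duty = 86786.80 + 71411.56 = 158198.36
Buyer bears: origin terminal 198.34 + freight 3456.57 + insurance 519.76 + destination terminal 1391.61 + brokerage 380.71 + duty 158198.36 = 164145.35
Landed cost = invoice 452597.95 + 164145.35 = 616743.30

Total landed cost: EUR 616743.30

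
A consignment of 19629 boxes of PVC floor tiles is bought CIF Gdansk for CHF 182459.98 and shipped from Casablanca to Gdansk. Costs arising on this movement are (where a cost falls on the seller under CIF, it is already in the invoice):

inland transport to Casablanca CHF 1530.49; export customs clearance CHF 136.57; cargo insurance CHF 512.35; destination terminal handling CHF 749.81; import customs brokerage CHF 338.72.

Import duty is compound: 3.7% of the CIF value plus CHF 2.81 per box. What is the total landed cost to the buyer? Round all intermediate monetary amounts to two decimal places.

CIF: the seller pays costs through ocean freight and marine insurance to the destination port.
Already in the invoice (seller's account under CIF): inland to port, export clearance, insurance — exclude.
The CIF price already equals the CIF value: 182459.98
Ad valorem component: 182459.98 × 3.7% = 6751.02
Specific component: 19629 × 2.81 = 55157.49
Import duty = 6751.02 + 55157.49 = 61908.51
Buyer bears: destination terminal 749.81 + brokerage 338.72 + duty 61908.51 = 62997.04
Landed cost = invoice 182459.98 + 62997.04 = 245457.02

Total landed cost: CHF 245457.02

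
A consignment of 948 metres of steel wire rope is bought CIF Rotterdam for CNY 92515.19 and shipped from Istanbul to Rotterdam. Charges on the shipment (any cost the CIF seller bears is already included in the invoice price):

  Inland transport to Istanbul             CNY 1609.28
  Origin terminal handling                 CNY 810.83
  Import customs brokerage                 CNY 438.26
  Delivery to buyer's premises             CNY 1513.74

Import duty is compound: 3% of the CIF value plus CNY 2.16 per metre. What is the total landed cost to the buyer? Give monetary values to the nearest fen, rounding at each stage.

Total landed cost: CNY 99290.33

CIF: the seller pays costs through ocean freight and marine insurance to the destination port.
Already in the invoice (seller's account under CIF): inland to port, origin terminal — exclude.
The CIF price already equals the CIF value: 92515.19
Ad valorem component: 92515.19 × 3% = 2775.46
Specific component: 948 × 2.16 = 2047.68
Import duty = 2775.46 + 2047.68 = 4823.14
Buyer bears: brokerage 438.26 + delivery 1513.74 + duty 4823.14 = 6775.14
Landed cost = invoice 92515.19 + 6775.14 = 99290.33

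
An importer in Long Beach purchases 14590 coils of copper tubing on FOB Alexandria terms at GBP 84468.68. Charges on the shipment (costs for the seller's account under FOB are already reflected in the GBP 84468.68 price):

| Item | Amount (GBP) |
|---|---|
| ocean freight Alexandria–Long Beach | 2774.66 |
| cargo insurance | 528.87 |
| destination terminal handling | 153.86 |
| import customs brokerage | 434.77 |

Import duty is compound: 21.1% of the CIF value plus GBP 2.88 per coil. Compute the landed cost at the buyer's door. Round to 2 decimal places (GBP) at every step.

FOB: the seller bears costs until goods are on board at the origin port; the buyer bears freight, insurance and all costs thereafter.
CIF value = FOB price + freight + insurance = 84468.68 + 2774.66 + 528.87 = 87772.21
Ad valorem component: 87772.21 × 21.1% = 18519.94
Specific component: 14590 × 2.88 = 42019.20
Import duty = 18519.94 + 42019.20 = 60539.14
Buyer bears: freight 2774.66 + insurance 528.87 + destination terminal 153.86 + brokerage 434.77 + duty 60539.14 = 64431.30
Landed cost = invoice 84468.68 + 64431.30 = 148899.98

Total landed cost: GBP 148899.98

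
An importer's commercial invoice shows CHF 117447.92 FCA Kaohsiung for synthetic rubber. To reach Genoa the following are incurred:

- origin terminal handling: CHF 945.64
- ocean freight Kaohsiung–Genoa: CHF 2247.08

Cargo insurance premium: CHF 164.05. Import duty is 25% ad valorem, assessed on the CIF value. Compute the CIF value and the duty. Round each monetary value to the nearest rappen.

CIF value: CHF 120804.69; import duty: CHF 30201.17

CIF = FCA price + pre-shipment costs + freight + insurance
CIF = 117447.92 + 945.64 + 2247.08 + 164.05 = 120804.69
Import duty = 120804.69 × 25% = 30201.17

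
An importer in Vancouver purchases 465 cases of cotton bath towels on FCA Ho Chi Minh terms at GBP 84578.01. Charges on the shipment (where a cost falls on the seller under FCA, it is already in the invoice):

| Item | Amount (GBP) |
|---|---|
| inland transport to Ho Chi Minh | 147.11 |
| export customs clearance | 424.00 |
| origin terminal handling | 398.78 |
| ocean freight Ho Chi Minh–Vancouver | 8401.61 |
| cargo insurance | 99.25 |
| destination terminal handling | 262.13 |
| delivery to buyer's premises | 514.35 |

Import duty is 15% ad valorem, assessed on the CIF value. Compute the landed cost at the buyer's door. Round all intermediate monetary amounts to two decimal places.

FCA: the seller delivers export-cleared goods to the carrier; the buyer bears costs from that point.
Already in the invoice (seller's account under FCA): inland to port, export clearance — exclude.
CIF value = FCA price + origin terminal + freight + insurance = 84578.01 + 398.78 + 8401.61 + 99.25 = 93477.65
Import duty = 93477.65 × 15% = 14021.65
Buyer bears: origin terminal 398.78 + freight 8401.61 + insurance 99.25 + destination terminal 262.13 + delivery 514.35 + duty 14021.65 = 23697.77
Landed cost = invoice 84578.01 + 23697.77 = 108275.78

Total landed cost: GBP 108275.78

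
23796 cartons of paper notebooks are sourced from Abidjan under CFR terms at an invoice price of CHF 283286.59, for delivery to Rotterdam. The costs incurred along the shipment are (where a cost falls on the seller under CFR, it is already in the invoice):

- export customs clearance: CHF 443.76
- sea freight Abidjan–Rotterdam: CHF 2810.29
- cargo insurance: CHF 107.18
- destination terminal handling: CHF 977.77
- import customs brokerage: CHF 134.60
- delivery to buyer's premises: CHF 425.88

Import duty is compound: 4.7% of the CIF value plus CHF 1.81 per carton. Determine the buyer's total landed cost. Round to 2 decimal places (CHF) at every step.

Total landed cost: CHF 341322.29

CFR: the seller pays costs through ocean freight to the destination port, but not insurance.
Already in the invoice (seller's account under CFR): export clearance, freight — exclude.
CIF value = CFR price + insurance = 283286.59 + 107.18 = 283393.77
Ad valorem component: 283393.77 × 4.7% = 13319.51
Specific component: 23796 × 1.81 = 43070.76
Import duty = 13319.51 + 43070.76 = 56390.27
Buyer bears: insurance 107.18 + destination terminal 977.77 + brokerage 134.60 + delivery 425.88 + duty 56390.27 = 58035.70
Landed cost = invoice 283286.59 + 58035.70 = 341322.29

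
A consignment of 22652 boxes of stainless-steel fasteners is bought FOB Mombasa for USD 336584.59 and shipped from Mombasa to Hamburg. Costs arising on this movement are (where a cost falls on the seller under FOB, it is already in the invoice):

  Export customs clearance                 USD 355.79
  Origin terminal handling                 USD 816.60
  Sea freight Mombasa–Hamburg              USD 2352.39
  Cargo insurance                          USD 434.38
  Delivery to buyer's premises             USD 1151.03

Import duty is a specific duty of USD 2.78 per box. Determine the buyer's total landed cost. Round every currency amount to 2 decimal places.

FOB: the seller bears costs until goods are on board at the origin port; the buyer bears freight, insurance and all costs thereafter.
Already in the invoice (seller's account under FOB): export clearance, origin terminal — exclude.
CIF value = FOB price + freight + insurance = 336584.59 + 2352.39 + 434.38 = 339371.36
Import duty = 22652 × 2.78 = 62972.56
Buyer bears: freight 2352.39 + insurance 434.38 + delivery 1151.03 + duty 62972.56 = 66910.36
Landed cost = invoice 336584.59 + 66910.36 = 403494.95

Total landed cost: USD 403494.95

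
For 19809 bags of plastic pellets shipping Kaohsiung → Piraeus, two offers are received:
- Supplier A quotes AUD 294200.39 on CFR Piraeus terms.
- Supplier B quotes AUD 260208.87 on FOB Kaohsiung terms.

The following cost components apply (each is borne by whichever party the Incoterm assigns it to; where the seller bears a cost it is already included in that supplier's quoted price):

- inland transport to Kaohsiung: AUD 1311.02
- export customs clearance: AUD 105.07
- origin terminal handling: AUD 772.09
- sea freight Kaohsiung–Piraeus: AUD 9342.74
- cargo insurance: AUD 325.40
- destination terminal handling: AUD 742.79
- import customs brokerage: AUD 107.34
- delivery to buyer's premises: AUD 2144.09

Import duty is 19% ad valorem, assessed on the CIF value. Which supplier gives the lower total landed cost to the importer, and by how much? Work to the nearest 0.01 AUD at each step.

Supplier A (CFR):
CIF value = CFR price + insurance = 294200.39 + 325.40 = 294525.79
Import duty = 294525.79 × 19% = 55959.90
Buyer bears (A): 325.40 + 742.79 + 107.34 + 2144.09 = 3319.62
Landed cost (A) = invoice 294200.39 + 3319.62 + duty 55959.90 = 353479.91
Supplier B (FOB):
CIF value = FOB price + freight + insurance = 260208.87 + 9342.74 + 325.40 = 269877.01
Import duty = 269877.01 × 19% = 51276.63
Buyer bears (B): 9342.74 + 325.40 + 742.79 + 107.34 + 2144.09 = 12662.36
Landed cost (B) = invoice 260208.87 + 12662.36 + duty 51276.63 = 324147.86
Difference = |353479.91 − 324147.86| = 29332.05

Supplier B is cheaper by AUD 29332.05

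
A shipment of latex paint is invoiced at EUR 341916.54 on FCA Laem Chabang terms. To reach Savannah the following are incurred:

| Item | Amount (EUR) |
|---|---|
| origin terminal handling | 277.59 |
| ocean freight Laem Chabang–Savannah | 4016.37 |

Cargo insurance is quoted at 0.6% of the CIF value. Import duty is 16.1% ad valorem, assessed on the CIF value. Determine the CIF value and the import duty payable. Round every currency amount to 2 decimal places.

CIF value: EUR 348300.30; import duty: EUR 56076.35

Let C be the CIF value. C = FCA price + pre-shipment costs + freight + 0.6% × C
C − 0.6% × C = 341916.54 + 277.59 + 4016.37
0.994 × C = 346210.50
C = 346210.50 / 0.994 = 348300.30
Insurance premium = 0.6% × 348300.30 = 2089.80
Import duty = 348300.30 × 16.1% = 56076.35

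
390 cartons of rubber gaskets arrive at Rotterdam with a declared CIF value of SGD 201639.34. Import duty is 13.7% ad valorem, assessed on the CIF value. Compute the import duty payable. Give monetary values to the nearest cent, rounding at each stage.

Import duty: SGD 27624.59

Import duty = 201639.34 × 13.7% = 27624.59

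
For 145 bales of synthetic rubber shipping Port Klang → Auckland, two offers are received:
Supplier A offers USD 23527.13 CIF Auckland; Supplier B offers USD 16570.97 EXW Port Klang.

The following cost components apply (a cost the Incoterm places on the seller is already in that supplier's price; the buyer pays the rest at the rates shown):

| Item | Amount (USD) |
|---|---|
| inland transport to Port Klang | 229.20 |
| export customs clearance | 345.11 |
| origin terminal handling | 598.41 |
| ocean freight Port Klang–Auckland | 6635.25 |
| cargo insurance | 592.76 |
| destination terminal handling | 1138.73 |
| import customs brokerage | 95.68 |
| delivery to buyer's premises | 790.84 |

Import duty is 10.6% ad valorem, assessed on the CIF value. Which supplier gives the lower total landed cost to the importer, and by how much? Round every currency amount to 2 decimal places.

Supplier A is cheaper by USD 1597.69

Supplier A (CIF):
The CIF price already equals the CIF value: 23527.13
Import duty = 23527.13 × 10.6% = 2493.88
Buyer bears (A): 1138.73 + 95.68 + 790.84 = 2025.25
Landed cost (A) = invoice 23527.13 + 2025.25 + duty 2493.88 = 28046.26
Supplier B (EXW):
CIF value = EXW price + inland to port + export clearance + origin terminal + freight + insurance = 16570.97 + 229.20 + 345.11 + 598.41 + 6635.25 + 592.76 = 24971.70
Import duty = 24971.70 × 10.6% = 2647.00
Buyer bears (B): 229.20 + 345.11 + 598.41 + 6635.25 + 592.76 + 1138.73 + 95.68 + 790.84 = 10425.98
Landed cost (B) = invoice 16570.97 + 10425.98 + duty 2647.00 = 29643.95
Difference = |28046.26 − 29643.95| = 1597.69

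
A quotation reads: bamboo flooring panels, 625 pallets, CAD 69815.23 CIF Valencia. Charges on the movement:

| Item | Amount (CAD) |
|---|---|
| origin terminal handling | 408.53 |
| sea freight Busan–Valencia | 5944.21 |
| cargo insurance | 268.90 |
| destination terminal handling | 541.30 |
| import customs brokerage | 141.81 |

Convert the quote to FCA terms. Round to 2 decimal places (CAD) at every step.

Not relevant to the conversion: destination terminal, brokerage — on the buyer under both terms; not part of either seller's price.
From CIF to FCA, the seller no longer bears: origin terminal, freight, insurance.
FCA price = 69815.23 − 408.53 − 5944.21 − 268.90 = 63193.59

FCA price: CAD 63193.59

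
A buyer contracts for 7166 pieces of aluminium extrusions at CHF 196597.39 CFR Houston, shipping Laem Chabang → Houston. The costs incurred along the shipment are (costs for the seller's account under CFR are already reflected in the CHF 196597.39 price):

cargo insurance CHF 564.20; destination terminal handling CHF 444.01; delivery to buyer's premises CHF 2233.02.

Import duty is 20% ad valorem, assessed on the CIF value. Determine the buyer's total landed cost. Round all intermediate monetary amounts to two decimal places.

CFR: the seller pays costs through ocean freight to the destination port, but not insurance.
CIF value = CFR price + insurance = 196597.39 + 564.20 = 197161.59
Import duty = 197161.59 × 20% = 39432.32
Buyer bears: insurance 564.20 + destination terminal 444.01 + delivery 2233.02 + duty 39432.32 = 42673.55
Landed cost = invoice 196597.39 + 42673.55 = 239270.94

Total landed cost: CHF 239270.94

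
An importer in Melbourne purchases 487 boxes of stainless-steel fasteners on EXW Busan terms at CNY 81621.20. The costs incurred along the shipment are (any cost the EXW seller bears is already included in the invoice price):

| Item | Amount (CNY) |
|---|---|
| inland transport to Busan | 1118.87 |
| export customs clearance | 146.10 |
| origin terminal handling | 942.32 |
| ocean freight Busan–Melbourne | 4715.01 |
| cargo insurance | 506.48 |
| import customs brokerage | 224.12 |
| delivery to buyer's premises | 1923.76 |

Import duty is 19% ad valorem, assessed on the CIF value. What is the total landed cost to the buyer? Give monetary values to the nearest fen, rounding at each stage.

EXW: the seller makes goods available at their premises; the buyer bears all onward costs.
CIF value = EXW price + inland to port + export clearance + origin terminal + freight + insurance = 81621.20 + 1118.87 + 146.10 + 942.32 + 4715.01 + 506.48 = 89049.98
Import duty = 89049.98 × 19% = 16919.50
Buyer bears: inland to port 1118.87 + export clearance 146.10 + origin terminal 942.32 + freight 4715.01 + insurance 506.48 + brokerage 224.12 + delivery 1923.76 + duty 16919.50 = 26496.16
Landed cost = invoice 81621.20 + 26496.16 = 108117.36

Total landed cost: CNY 108117.36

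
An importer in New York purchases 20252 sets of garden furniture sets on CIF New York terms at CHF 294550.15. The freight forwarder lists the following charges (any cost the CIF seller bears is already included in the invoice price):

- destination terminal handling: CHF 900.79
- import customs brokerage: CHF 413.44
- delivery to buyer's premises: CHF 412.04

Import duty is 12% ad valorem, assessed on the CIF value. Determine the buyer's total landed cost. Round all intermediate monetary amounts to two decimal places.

CIF: the seller pays costs through ocean freight and marine insurance to the destination port.
The CIF price already equals the CIF value: 294550.15
Import duty = 294550.15 × 12% = 35346.02
Buyer bears: destination terminal 900.79 + brokerage 413.44 + delivery 412.04 + duty 35346.02 = 37072.29
Landed cost = invoice 294550.15 + 37072.29 = 331622.44

Total landed cost: CHF 331622.44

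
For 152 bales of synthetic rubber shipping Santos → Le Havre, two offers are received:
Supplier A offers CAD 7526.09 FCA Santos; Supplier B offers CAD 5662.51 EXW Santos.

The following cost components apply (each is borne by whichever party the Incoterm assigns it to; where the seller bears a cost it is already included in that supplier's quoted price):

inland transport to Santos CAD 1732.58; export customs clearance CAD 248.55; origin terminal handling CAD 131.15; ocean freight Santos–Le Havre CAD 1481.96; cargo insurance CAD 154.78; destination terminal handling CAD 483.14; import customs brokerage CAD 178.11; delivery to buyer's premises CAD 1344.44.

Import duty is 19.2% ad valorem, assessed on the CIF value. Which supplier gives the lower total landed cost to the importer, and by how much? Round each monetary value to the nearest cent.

Supplier A (FCA):
CIF value = FCA price + origin terminal + freight + insurance = 7526.09 + 131.15 + 1481.96 + 154.78 = 9293.98
Import duty = 9293.98 × 19.2% = 1784.44
Buyer bears (A): 131.15 + 1481.96 + 154.78 + 483.14 + 178.11 + 1344.44 = 3773.58
Landed cost (A) = invoice 7526.09 + 3773.58 + duty 1784.44 = 13084.11
Supplier B (EXW):
CIF value = EXW price + inland to port + export clearance + origin terminal + freight + insurance = 5662.51 + 1732.58 + 248.55 + 131.15 + 1481.96 + 154.78 = 9411.53
Import duty = 9411.53 × 19.2% = 1807.01
Buyer bears (B): 1732.58 + 248.55 + 131.15 + 1481.96 + 154.78 + 483.14 + 178.11 + 1344.44 = 5754.71
Landed cost (B) = invoice 5662.51 + 5754.71 + duty 1807.01 = 13224.23
Difference = |13084.11 − 13224.23| = 140.12

Supplier A is cheaper by CAD 140.12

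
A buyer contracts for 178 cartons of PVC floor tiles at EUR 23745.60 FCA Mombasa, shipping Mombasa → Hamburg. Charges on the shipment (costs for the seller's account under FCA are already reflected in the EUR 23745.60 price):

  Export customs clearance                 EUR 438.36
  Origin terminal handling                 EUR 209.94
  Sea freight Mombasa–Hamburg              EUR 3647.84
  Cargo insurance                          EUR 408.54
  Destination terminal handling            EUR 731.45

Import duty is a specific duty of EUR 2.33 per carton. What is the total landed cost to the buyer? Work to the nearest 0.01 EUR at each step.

FCA: the seller delivers export-cleared goods to the carrier; the buyer bears costs from that point.
Already in the invoice (seller's account under FCA): export clearance — exclude.
CIF value = FCA price + origin terminal + freight + insurance = 23745.60 + 209.94 + 3647.84 + 408.54 = 28011.92
Import duty = 178 × 2.33 = 414.74
Buyer bears: origin terminal 209.94 + freight 3647.84 + insurance 408.54 + destination terminal 731.45 + duty 414.74 = 5412.51
Landed cost = invoice 23745.60 + 5412.51 = 29158.11

Total landed cost: EUR 29158.11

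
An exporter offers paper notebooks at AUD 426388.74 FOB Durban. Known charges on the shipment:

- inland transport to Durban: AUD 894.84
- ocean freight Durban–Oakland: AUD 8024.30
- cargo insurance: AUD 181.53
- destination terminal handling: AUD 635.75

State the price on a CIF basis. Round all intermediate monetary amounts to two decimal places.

CIF price: AUD 434594.57

Not relevant to the conversion: inland to port — on the seller under both FOB and CIF; already in the FOB price and stays in the CIF price. destination terminal — on the buyer under both terms; not part of either seller's price.
From FOB to CIF, the seller additionally bears: freight, insurance.
CIF price = 426388.74 + 8024.30 + 181.53 = 434594.57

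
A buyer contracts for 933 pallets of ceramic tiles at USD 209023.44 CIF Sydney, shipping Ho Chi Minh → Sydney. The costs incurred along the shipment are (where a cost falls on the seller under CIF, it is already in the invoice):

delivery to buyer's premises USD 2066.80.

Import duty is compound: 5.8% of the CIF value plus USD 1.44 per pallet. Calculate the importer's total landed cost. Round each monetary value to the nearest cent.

Total landed cost: USD 224557.12

CIF: the seller pays costs through ocean freight and marine insurance to the destination port.
The CIF price already equals the CIF value: 209023.44
Ad valorem component: 209023.44 × 5.8% = 12123.36
Specific component: 933 × 1.44 = 1343.52
Import duty = 12123.36 + 1343.52 = 13466.88
Buyer bears: delivery 2066.80 + duty 13466.88 = 15533.68
Landed cost = invoice 209023.44 + 15533.68 = 224557.12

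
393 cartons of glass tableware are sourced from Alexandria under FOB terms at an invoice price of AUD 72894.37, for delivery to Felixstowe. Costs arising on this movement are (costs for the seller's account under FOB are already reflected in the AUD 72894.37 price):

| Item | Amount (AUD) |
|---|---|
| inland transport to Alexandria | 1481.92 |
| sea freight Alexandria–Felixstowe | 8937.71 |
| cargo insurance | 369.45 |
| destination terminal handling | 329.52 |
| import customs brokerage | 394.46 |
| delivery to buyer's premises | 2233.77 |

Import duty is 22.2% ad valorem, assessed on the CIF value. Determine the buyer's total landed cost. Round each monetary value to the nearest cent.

FOB: the seller bears costs until goods are on board at the origin port; the buyer bears freight, insurance and all costs thereafter.
Already in the invoice (seller's account under FOB): inland to port — exclude.
CIF value = FOB price + freight + insurance = 72894.37 + 8937.71 + 369.45 = 82201.53
Import duty = 82201.53 × 22.2% = 18248.74
Buyer bears: freight 8937.71 + insurance 369.45 + destination terminal 329.52 + brokerage 394.46 + delivery 2233.77 + duty 18248.74 = 30513.65
Landed cost = invoice 72894.37 + 30513.65 = 103408.02

Total landed cost: AUD 103408.02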